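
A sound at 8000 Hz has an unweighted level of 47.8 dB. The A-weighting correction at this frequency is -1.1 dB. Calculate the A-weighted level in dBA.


Given values:
  SPL = 47.8 dB
  A-weighting at 8000 Hz = -1.1 dB
Formula: L_A = SPL + A_weight
L_A = 47.8 + (-1.1)
L_A = 46.7

46.7 dBA


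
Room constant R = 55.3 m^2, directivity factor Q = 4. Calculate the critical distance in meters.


Given values:
  R = 55.3 m^2, Q = 4
Formula: d_c = 0.141 * sqrt(Q * R)
Compute Q * R = 4 * 55.3 = 221.2
Compute sqrt(221.2) = 14.8728
d_c = 0.141 * 14.8728 = 2.097

2.097 m


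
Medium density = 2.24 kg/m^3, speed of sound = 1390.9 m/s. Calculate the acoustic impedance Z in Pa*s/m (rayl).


Given values:
  rho = 2.24 kg/m^3
  c = 1390.9 m/s
Formula: Z = rho * c
Z = 2.24 * 1390.9
Z = 3115.62

3115.62 rayl


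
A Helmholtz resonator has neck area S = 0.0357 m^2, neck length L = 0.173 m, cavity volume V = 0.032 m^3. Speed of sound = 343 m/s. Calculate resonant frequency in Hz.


Given values:
  S = 0.0357 m^2, L = 0.173 m, V = 0.032 m^3, c = 343 m/s
Formula: f = (c / (2*pi)) * sqrt(S / (V * L))
Compute V * L = 0.032 * 0.173 = 0.005536
Compute S / (V * L) = 0.0357 / 0.005536 = 6.4487
Compute sqrt(6.4487) = 2.539429
Compute c / (2*pi) = 343 / 6.283185 = 54.590148
f = 54.590148 * 2.539429 = 138.63

138.63 Hz


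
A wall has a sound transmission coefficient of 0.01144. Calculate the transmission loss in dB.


Given values:
  tau = 0.01144
Formula: TL = 10 * log10(1 / tau)
Compute 1 / tau = 1 / 0.01144 = 87.4126
Compute log10(87.4126) = 1.941574
TL = 10 * 1.941574 = 19.42

19.42 dB


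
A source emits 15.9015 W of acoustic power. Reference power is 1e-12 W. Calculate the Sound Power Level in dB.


Given values:
  W = 15.9015 W
  W_ref = 1e-12 W
Formula: SWL = 10 * log10(W / W_ref)
Compute ratio: W / W_ref = 15901500000000
Compute log10: log10(15901500000000) = 13.201438
Multiply: SWL = 10 * 13.201438 = 132.01

132.01 dB


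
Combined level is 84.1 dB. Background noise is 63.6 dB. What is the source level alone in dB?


Given values:
  L_total = 84.1 dB, L_bg = 63.6 dB
Formula: L_source = 10 * log10(10^(L_total/10) - 10^(L_bg/10))
Convert to linear:
  10^(84.1/10) = 257039578.2769
  10^(63.6/10) = 2290867.6528
Difference: 257039578.2769 - 2290867.6528 = 254748710.6241
L_source = 10 * log10(254748710.6241) = 84.06

84.06 dB


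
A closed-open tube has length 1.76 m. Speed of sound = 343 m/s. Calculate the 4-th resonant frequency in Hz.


Given values:
  Tube type: closed-open, L = 1.76 m, c = 343 m/s, n = 4
Formula: f_n = (2n - 1) * c / (4 * L)
Compute 2n - 1 = 2*4 - 1 = 7
Compute 4 * L = 4 * 1.76 = 7.04
f = 7 * 343 / 7.04
f = 341.05

341.05 Hz


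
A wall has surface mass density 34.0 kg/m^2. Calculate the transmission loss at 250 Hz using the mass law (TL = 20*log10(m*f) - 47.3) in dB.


Given values:
  m = 34.0 kg/m^2, f = 250 Hz
Formula: TL = 20 * log10(m * f) - 47.3
Compute m * f = 34.0 * 250 = 8500.0
Compute log10(8500.0) = 3.929419
Compute 20 * 3.929419 = 78.5884
TL = 78.5884 - 47.3 = 31.29

31.29 dB


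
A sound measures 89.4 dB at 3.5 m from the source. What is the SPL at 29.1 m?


Given values:
  SPL1 = 89.4 dB, r1 = 3.5 m, r2 = 29.1 m
Formula: SPL2 = SPL1 - 20 * log10(r2 / r1)
Compute ratio: r2 / r1 = 29.1 / 3.5 = 8.3143
Compute log10: log10(8.3143) = 0.919826
Compute drop: 20 * 0.919826 = 18.3965
SPL2 = 89.4 - 18.3965 = 71.0

71.0 dB


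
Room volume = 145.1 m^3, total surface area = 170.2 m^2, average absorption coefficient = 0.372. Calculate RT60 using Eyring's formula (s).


Given values:
  V = 145.1 m^3, S = 170.2 m^2, alpha = 0.372
Formula: RT60 = 0.161 * V / (-S * ln(1 - alpha))
Compute ln(1 - 0.372) = ln(0.628) = -0.465215
Denominator: -170.2 * -0.465215 = 79.1796
Numerator: 0.161 * 145.1 = 23.3611
RT60 = 23.3611 / 79.1796 = 0.295

0.295 s


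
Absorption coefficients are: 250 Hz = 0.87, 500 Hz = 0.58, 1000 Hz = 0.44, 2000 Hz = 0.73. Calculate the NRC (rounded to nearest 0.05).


Given values:
  a_250 = 0.87, a_500 = 0.58
  a_1000 = 0.44, a_2000 = 0.73
Formula: NRC = (a250 + a500 + a1000 + a2000) / 4
Sum = 0.87 + 0.58 + 0.44 + 0.73 = 2.62
NRC = 2.62 / 4 = 0.655
Rounded to nearest 0.05: 0.65

0.65


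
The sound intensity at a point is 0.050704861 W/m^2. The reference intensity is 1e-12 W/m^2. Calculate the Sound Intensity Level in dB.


Given values:
  I = 0.050704861 W/m^2
  I_ref = 1e-12 W/m^2
Formula: SIL = 10 * log10(I / I_ref)
Compute ratio: I / I_ref = 50704861000
Compute log10: log10(50704861000) = 10.70505
Multiply: SIL = 10 * 10.70505 = 107.05

107.05 dB


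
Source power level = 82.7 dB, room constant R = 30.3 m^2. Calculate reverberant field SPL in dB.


Given values:
  Lw = 82.7 dB, R = 30.3 m^2
Formula: SPL = Lw + 10 * log10(4 / R)
Compute 4 / R = 4 / 30.3 = 0.132013
Compute 10 * log10(0.132013) = -8.7938
SPL = 82.7 + (-8.7938) = 73.91

73.91 dB


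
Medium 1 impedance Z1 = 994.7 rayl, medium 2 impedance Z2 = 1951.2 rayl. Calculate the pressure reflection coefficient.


Given values:
  Z1 = 994.7 rayl, Z2 = 1951.2 rayl
Formula: R = (Z2 - Z1) / (Z2 + Z1)
Numerator: Z2 - Z1 = 1951.2 - 994.7 = 956.5
Denominator: Z2 + Z1 = 1951.2 + 994.7 = 2945.9
R = 956.5 / 2945.9 = 0.3247

0.3247


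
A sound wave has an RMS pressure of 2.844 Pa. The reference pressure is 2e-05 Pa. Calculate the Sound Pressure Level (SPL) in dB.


Given values:
  p = 2.844 Pa
  p_ref = 2e-05 Pa
Formula: SPL = 20 * log10(p / p_ref)
Compute ratio: p / p_ref = 2.844 / 2e-05 = 142200
Compute log10: log10(142200) = 5.1529
Multiply: SPL = 20 * 5.1529 = 103.06

103.06 dB


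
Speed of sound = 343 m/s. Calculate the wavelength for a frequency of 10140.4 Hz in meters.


Given values:
  c = 343 m/s, f = 10140.4 Hz
Formula: lambda = c / f
lambda = 343 / 10140.4
lambda = 0.0338

0.0338 m


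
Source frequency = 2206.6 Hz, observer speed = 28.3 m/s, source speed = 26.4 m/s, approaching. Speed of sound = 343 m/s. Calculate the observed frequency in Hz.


Given values:
  f_s = 2206.6 Hz, v_o = 28.3 m/s, v_s = 26.4 m/s
  Direction: approaching
Formula: f_o = f_s * (c + v_o) / (c - v_s)
Numerator: c + v_o = 343 + 28.3 = 371.3
Denominator: c - v_s = 343 - 26.4 = 316.6
f_o = 2206.6 * 371.3 / 316.6 = 2587.84

2587.84 Hz


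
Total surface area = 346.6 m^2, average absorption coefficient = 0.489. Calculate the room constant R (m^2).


Given values:
  S = 346.6 m^2, alpha = 0.489
Formula: R = S * alpha / (1 - alpha)
Numerator: 346.6 * 0.489 = 169.4874
Denominator: 1 - 0.489 = 0.511
R = 169.4874 / 0.511 = 331.68

331.68 m^2


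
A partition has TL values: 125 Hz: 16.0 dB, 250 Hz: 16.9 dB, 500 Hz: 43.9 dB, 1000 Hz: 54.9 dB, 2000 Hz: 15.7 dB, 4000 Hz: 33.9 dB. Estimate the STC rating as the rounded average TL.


Given TL values at each frequency:
  125 Hz: 16.0 dB
  250 Hz: 16.9 dB
  500 Hz: 43.9 dB
  1000 Hz: 54.9 dB
  2000 Hz: 15.7 dB
  4000 Hz: 33.9 dB
Formula: STC ~ round(average of TL values)
Sum = 16.0 + 16.9 + 43.9 + 54.9 + 15.7 + 33.9 = 181.3
Average = 181.3 / 6 = 30.22
Rounded: 30

30


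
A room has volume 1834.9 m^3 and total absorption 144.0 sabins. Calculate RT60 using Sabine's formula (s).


Given values:
  V = 1834.9 m^3
  A = 144.0 sabins
Formula: RT60 = 0.161 * V / A
Numerator: 0.161 * 1834.9 = 295.4189
RT60 = 295.4189 / 144.0 = 2.052

2.052 s


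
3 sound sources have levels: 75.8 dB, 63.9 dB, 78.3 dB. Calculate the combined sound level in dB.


Formula: L_total = 10 * log10( sum(10^(Li/10)) )
  Source 1: 10^(75.8/10) = 38018939.6321
  Source 2: 10^(63.9/10) = 2454708.9157
  Source 3: 10^(78.3/10) = 67608297.5392
Sum of linear values = 108081946.087
L_total = 10 * log10(108081946.087) = 80.34

80.34 dB


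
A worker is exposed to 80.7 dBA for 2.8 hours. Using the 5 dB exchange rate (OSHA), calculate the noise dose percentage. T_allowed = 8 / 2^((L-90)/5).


Given values:
  L = 80.7 dBA, T = 2.8 hours
Formula: T_allowed = 8 / 2^((L - 90) / 5)
Compute exponent: (80.7 - 90) / 5 = -1.86
Compute 2^(-1.86) = 0.275476
T_allowed = 8 / 0.275476 = 29.040642 hours
Dose = (T / T_allowed) * 100
Dose = (2.8 / 29.040642) * 100 = 9.64

9.64 %


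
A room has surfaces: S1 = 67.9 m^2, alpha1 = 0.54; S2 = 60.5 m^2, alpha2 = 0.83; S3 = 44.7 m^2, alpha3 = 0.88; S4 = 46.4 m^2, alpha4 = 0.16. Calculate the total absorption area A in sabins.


Given surfaces:
  Surface 1: 67.9 * 0.54 = 36.666
  Surface 2: 60.5 * 0.83 = 50.215
  Surface 3: 44.7 * 0.88 = 39.336
  Surface 4: 46.4 * 0.16 = 7.424
Formula: A = sum(Si * alpha_i)
A = 36.666 + 50.215 + 39.336 + 7.424
A = 133.64

133.64 sabins


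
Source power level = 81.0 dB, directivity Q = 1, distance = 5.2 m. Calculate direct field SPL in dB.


Given values:
  Lw = 81.0 dB, Q = 1, r = 5.2 m
Formula: SPL = Lw + 10 * log10(Q / (4 * pi * r^2))
Compute 4 * pi * r^2 = 4 * pi * 5.2^2 = 339.7947
Compute Q / denom = 1 / 339.7947 = 0.00294295
Compute 10 * log10(0.00294295) = -25.3122
SPL = 81.0 + (-25.3122) = 55.69

55.69 dB


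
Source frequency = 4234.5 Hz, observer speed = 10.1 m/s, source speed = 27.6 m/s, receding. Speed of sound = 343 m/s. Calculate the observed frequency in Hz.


Given values:
  f_s = 4234.5 Hz, v_o = 10.1 m/s, v_s = 27.6 m/s
  Direction: receding
Formula: f_o = f_s * (c - v_o) / (c + v_s)
Numerator: c - v_o = 343 - 10.1 = 332.9
Denominator: c + v_s = 343 + 27.6 = 370.6
f_o = 4234.5 * 332.9 / 370.6 = 3803.74

3803.74 Hz


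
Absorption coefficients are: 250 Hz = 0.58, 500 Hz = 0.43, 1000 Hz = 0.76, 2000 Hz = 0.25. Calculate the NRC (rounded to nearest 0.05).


Given values:
  a_250 = 0.58, a_500 = 0.43
  a_1000 = 0.76, a_2000 = 0.25
Formula: NRC = (a250 + a500 + a1000 + a2000) / 4
Sum = 0.58 + 0.43 + 0.76 + 0.25 = 2.02
NRC = 2.02 / 4 = 0.505
Rounded to nearest 0.05: 0.5

0.5


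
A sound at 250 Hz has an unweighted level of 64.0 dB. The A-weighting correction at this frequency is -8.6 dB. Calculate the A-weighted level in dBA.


Given values:
  SPL = 64.0 dB
  A-weighting at 250 Hz = -8.6 dB
Formula: L_A = SPL + A_weight
L_A = 64.0 + (-8.6)
L_A = 55.4

55.4 dBA


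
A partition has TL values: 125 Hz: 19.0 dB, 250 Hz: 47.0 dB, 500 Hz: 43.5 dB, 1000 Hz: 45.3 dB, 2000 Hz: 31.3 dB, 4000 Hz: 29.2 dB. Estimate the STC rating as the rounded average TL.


Given TL values at each frequency:
  125 Hz: 19.0 dB
  250 Hz: 47.0 dB
  500 Hz: 43.5 dB
  1000 Hz: 45.3 dB
  2000 Hz: 31.3 dB
  4000 Hz: 29.2 dB
Formula: STC ~ round(average of TL values)
Sum = 19.0 + 47.0 + 43.5 + 45.3 + 31.3 + 29.2 = 215.3
Average = 215.3 / 6 = 35.88
Rounded: 36

36


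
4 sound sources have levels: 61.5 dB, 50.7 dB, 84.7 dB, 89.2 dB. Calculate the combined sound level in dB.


Formula: L_total = 10 * log10( sum(10^(Li/10)) )
  Source 1: 10^(61.5/10) = 1412537.5446
  Source 2: 10^(50.7/10) = 117489.7555
  Source 3: 10^(84.7/10) = 295120922.6666
  Source 4: 10^(89.2/10) = 831763771.1027
Sum of linear values = 1128414721.0694
L_total = 10 * log10(1128414721.0694) = 90.52

90.52 dB


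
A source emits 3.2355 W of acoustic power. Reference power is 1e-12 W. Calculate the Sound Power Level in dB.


Given values:
  W = 3.2355 W
  W_ref = 1e-12 W
Formula: SWL = 10 * log10(W / W_ref)
Compute ratio: W / W_ref = 3235500000000
Compute log10: log10(3235500000000) = 12.509941
Multiply: SWL = 10 * 12.509941 = 125.1

125.1 dB


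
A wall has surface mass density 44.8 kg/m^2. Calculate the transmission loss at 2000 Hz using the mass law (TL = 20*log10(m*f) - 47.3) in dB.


Given values:
  m = 44.8 kg/m^2, f = 2000 Hz
Formula: TL = 20 * log10(m * f) - 47.3
Compute m * f = 44.8 * 2000 = 89600.0
Compute log10(89600.0) = 4.952308
Compute 20 * 4.952308 = 99.0462
TL = 99.0462 - 47.3 = 51.75

51.75 dB


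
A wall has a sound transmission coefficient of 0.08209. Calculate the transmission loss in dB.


Given values:
  tau = 0.08209
Formula: TL = 10 * log10(1 / tau)
Compute 1 / tau = 1 / 0.08209 = 12.1818
Compute log10(12.1818) = 1.085711
TL = 10 * 1.085711 = 10.86

10.86 dB


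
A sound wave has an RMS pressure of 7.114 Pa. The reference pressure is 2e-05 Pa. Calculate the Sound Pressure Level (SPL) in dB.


Given values:
  p = 7.114 Pa
  p_ref = 2e-05 Pa
Formula: SPL = 20 * log10(p / p_ref)
Compute ratio: p / p_ref = 7.114 / 2e-05 = 355700
Compute log10: log10(355700) = 5.551084
Multiply: SPL = 20 * 5.551084 = 111.02

111.02 dB


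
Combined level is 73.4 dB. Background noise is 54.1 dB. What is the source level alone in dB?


Given values:
  L_total = 73.4 dB, L_bg = 54.1 dB
Formula: L_source = 10 * log10(10^(L_total/10) - 10^(L_bg/10))
Convert to linear:
  10^(73.4/10) = 21877616.2395
  10^(54.1/10) = 257039.5783
Difference: 21877616.2395 - 257039.5783 = 21620576.6612
L_source = 10 * log10(21620576.6612) = 73.35

73.35 dB


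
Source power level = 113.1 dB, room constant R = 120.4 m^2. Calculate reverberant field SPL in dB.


Given values:
  Lw = 113.1 dB, R = 120.4 m^2
Formula: SPL = Lw + 10 * log10(4 / R)
Compute 4 / R = 4 / 120.4 = 0.033223
Compute 10 * log10(0.033223) = -14.7856
SPL = 113.1 + (-14.7856) = 98.31

98.31 dB


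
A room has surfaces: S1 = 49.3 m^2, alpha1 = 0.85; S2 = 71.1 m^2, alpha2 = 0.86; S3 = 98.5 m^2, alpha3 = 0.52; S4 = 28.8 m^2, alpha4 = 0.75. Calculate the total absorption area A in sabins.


Given surfaces:
  Surface 1: 49.3 * 0.85 = 41.905
  Surface 2: 71.1 * 0.86 = 61.146
  Surface 3: 98.5 * 0.52 = 51.22
  Surface 4: 28.8 * 0.75 = 21.6
Formula: A = sum(Si * alpha_i)
A = 41.905 + 61.146 + 51.22 + 21.6
A = 175.87

175.87 sabins


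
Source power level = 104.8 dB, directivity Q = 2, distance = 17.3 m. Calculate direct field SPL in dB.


Given values:
  Lw = 104.8 dB, Q = 2, r = 17.3 m
Formula: SPL = Lw + 10 * log10(Q / (4 * pi * r^2))
Compute 4 * pi * r^2 = 4 * pi * 17.3^2 = 3760.9891
Compute Q / denom = 2 / 3760.9891 = 0.00053178
Compute 10 * log10(0.00053178) = -32.7427
SPL = 104.8 + (-32.7427) = 72.06

72.06 dB


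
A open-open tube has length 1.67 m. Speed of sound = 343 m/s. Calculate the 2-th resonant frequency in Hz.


Given values:
  Tube type: open-open, L = 1.67 m, c = 343 m/s, n = 2
Formula: f_n = n * c / (2 * L)
Compute 2 * L = 2 * 1.67 = 3.34
f = 2 * 343 / 3.34
f = 205.39

205.39 Hz


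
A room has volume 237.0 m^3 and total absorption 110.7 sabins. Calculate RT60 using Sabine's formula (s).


Given values:
  V = 237.0 m^3
  A = 110.7 sabins
Formula: RT60 = 0.161 * V / A
Numerator: 0.161 * 237.0 = 38.157
RT60 = 38.157 / 110.7 = 0.345

0.345 s


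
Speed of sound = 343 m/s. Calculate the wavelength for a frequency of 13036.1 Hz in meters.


Given values:
  c = 343 m/s, f = 13036.1 Hz
Formula: lambda = c / f
lambda = 343 / 13036.1
lambda = 0.0263

0.0263 m


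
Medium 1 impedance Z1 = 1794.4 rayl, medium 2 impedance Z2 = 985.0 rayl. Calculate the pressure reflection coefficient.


Given values:
  Z1 = 1794.4 rayl, Z2 = 985.0 rayl
Formula: R = (Z2 - Z1) / (Z2 + Z1)
Numerator: Z2 - Z1 = 985.0 - 1794.4 = -809.4
Denominator: Z2 + Z1 = 985.0 + 1794.4 = 2779.4
R = -809.4 / 2779.4 = -0.2912

-0.2912


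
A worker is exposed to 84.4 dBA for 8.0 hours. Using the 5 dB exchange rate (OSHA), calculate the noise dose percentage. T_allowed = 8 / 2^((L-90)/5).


Given values:
  L = 84.4 dBA, T = 8.0 hours
Formula: T_allowed = 8 / 2^((L - 90) / 5)
Compute exponent: (84.4 - 90) / 5 = -1.12
Compute 2^(-1.12) = 0.460094
T_allowed = 8 / 0.460094 = 17.387751 hours
Dose = (T / T_allowed) * 100
Dose = (8.0 / 17.387751) * 100 = 46.01

46.01 %


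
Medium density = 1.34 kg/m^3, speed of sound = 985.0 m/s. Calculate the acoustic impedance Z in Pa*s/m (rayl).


Given values:
  rho = 1.34 kg/m^3
  c = 985.0 m/s
Formula: Z = rho * c
Z = 1.34 * 985.0
Z = 1319.9

1319.9 rayl


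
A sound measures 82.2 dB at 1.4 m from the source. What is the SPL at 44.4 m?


Given values:
  SPL1 = 82.2 dB, r1 = 1.4 m, r2 = 44.4 m
Formula: SPL2 = SPL1 - 20 * log10(r2 / r1)
Compute ratio: r2 / r1 = 44.4 / 1.4 = 31.7143
Compute log10: log10(31.7143) = 1.501255
Compute drop: 20 * 1.501255 = 30.0251
SPL2 = 82.2 - 30.0251 = 52.17

52.17 dB


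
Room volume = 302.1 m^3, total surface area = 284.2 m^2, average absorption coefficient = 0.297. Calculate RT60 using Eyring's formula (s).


Given values:
  V = 302.1 m^3, S = 284.2 m^2, alpha = 0.297
Formula: RT60 = 0.161 * V / (-S * ln(1 - alpha))
Compute ln(1 - 0.297) = ln(0.703) = -0.352398
Denominator: -284.2 * -0.352398 = 100.1515
Numerator: 0.161 * 302.1 = 48.6381
RT60 = 48.6381 / 100.1515 = 0.486

0.486 s


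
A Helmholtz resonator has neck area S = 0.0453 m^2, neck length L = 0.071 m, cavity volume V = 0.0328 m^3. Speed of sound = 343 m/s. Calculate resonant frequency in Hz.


Given values:
  S = 0.0453 m^2, L = 0.071 m, V = 0.0328 m^3, c = 343 m/s
Formula: f = (c / (2*pi)) * sqrt(S / (V * L))
Compute V * L = 0.0328 * 0.071 = 0.0023288
Compute S / (V * L) = 0.0453 / 0.0023288 = 19.4521
Compute sqrt(19.4521) = 4.410453
Compute c / (2*pi) = 343 / 6.283185 = 54.590148
f = 54.590148 * 4.410453 = 240.77

240.77 Hz


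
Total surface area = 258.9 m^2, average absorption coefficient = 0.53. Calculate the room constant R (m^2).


Given values:
  S = 258.9 m^2, alpha = 0.53
Formula: R = S * alpha / (1 - alpha)
Numerator: 258.9 * 0.53 = 137.217
Denominator: 1 - 0.53 = 0.47
R = 137.217 / 0.47 = 291.95

291.95 m^2


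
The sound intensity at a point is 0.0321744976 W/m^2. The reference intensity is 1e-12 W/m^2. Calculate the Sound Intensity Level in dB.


Given values:
  I = 0.0321744976 W/m^2
  I_ref = 1e-12 W/m^2
Formula: SIL = 10 * log10(I / I_ref)
Compute ratio: I / I_ref = 32174497600
Compute log10: log10(32174497600) = 10.507512
Multiply: SIL = 10 * 10.507512 = 105.08

105.08 dB


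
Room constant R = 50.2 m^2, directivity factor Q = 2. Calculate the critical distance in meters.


Given values:
  R = 50.2 m^2, Q = 2
Formula: d_c = 0.141 * sqrt(Q * R)
Compute Q * R = 2 * 50.2 = 100.4
Compute sqrt(100.4) = 10.02
d_c = 0.141 * 10.02 = 1.413

1.413 m


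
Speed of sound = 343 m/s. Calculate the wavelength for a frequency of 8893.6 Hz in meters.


Given values:
  c = 343 m/s, f = 8893.6 Hz
Formula: lambda = c / f
lambda = 343 / 8893.6
lambda = 0.0386

0.0386 m


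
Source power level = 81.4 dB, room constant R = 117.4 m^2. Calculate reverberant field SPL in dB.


Given values:
  Lw = 81.4 dB, R = 117.4 m^2
Formula: SPL = Lw + 10 * log10(4 / R)
Compute 4 / R = 4 / 117.4 = 0.034072
Compute 10 * log10(0.034072) = -14.676
SPL = 81.4 + (-14.676) = 66.72

66.72 dB


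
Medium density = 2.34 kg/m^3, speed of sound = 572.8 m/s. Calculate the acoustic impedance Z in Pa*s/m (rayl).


Given values:
  rho = 2.34 kg/m^3
  c = 572.8 m/s
Formula: Z = rho * c
Z = 2.34 * 572.8
Z = 1340.35

1340.35 rayl


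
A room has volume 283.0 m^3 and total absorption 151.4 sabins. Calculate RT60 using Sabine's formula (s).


Given values:
  V = 283.0 m^3
  A = 151.4 sabins
Formula: RT60 = 0.161 * V / A
Numerator: 0.161 * 283.0 = 45.563
RT60 = 45.563 / 151.4 = 0.301

0.301 s


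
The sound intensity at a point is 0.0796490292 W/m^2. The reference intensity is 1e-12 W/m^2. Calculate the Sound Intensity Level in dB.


Given values:
  I = 0.0796490292 W/m^2
  I_ref = 1e-12 W/m^2
Formula: SIL = 10 * log10(I / I_ref)
Compute ratio: I / I_ref = 79649029200
Compute log10: log10(79649029200) = 10.90118
Multiply: SIL = 10 * 10.90118 = 109.01

109.01 dB


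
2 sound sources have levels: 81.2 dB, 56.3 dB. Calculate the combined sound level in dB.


Formula: L_total = 10 * log10( sum(10^(Li/10)) )
  Source 1: 10^(81.2/10) = 131825673.8556
  Source 2: 10^(56.3/10) = 426579.5188
Sum of linear values = 132252253.3744
L_total = 10 * log10(132252253.3744) = 81.21

81.21 dB


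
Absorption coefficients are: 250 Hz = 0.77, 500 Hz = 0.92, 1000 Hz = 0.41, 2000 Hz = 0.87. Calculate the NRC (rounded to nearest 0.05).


Given values:
  a_250 = 0.77, a_500 = 0.92
  a_1000 = 0.41, a_2000 = 0.87
Formula: NRC = (a250 + a500 + a1000 + a2000) / 4
Sum = 0.77 + 0.92 + 0.41 + 0.87 = 2.97
NRC = 2.97 / 4 = 0.7425
Rounded to nearest 0.05: 0.75

0.75


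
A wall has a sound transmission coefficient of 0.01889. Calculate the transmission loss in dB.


Given values:
  tau = 0.01889
Formula: TL = 10 * log10(1 / tau)
Compute 1 / tau = 1 / 0.01889 = 52.9381
Compute log10(52.9381) = 1.723768
TL = 10 * 1.723768 = 17.24

17.24 dB


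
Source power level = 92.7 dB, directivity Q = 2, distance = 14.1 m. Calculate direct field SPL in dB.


Given values:
  Lw = 92.7 dB, Q = 2, r = 14.1 m
Formula: SPL = Lw + 10 * log10(Q / (4 * pi * r^2))
Compute 4 * pi * r^2 = 4 * pi * 14.1^2 = 2498.3201
Compute Q / denom = 2 / 2498.3201 = 0.00080054
Compute 10 * log10(0.00080054) = -30.9662
SPL = 92.7 + (-30.9662) = 61.73

61.73 dB


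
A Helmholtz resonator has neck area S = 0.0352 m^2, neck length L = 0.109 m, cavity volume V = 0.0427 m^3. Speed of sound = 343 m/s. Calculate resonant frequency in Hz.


Given values:
  S = 0.0352 m^2, L = 0.109 m, V = 0.0427 m^3, c = 343 m/s
Formula: f = (c / (2*pi)) * sqrt(S / (V * L))
Compute V * L = 0.0427 * 0.109 = 0.0046543
Compute S / (V * L) = 0.0352 / 0.0046543 = 7.5629
Compute sqrt(7.5629) = 2.750073
Compute c / (2*pi) = 343 / 6.283185 = 54.590148
f = 54.590148 * 2.750073 = 150.13

150.13 Hz


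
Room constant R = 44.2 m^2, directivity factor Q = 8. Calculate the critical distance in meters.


Given values:
  R = 44.2 m^2, Q = 8
Formula: d_c = 0.141 * sqrt(Q * R)
Compute Q * R = 8 * 44.2 = 353.6
Compute sqrt(353.6) = 18.8043
d_c = 0.141 * 18.8043 = 2.651

2.651 m


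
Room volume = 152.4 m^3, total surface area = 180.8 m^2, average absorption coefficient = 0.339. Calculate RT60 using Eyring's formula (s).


Given values:
  V = 152.4 m^3, S = 180.8 m^2, alpha = 0.339
Formula: RT60 = 0.161 * V / (-S * ln(1 - alpha))
Compute ln(1 - 0.339) = ln(0.661) = -0.414001
Denominator: -180.8 * -0.414001 = 74.8514
Numerator: 0.161 * 152.4 = 24.5364
RT60 = 24.5364 / 74.8514 = 0.328

0.328 s


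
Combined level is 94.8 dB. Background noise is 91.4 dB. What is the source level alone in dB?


Given values:
  L_total = 94.8 dB, L_bg = 91.4 dB
Formula: L_source = 10 * log10(10^(L_total/10) - 10^(L_bg/10))
Convert to linear:
  10^(94.8/10) = 3019951720.402
  10^(91.4/10) = 1380384264.6029
Difference: 3019951720.402 - 1380384264.6029 = 1639567455.7991
L_source = 10 * log10(1639567455.7991) = 92.15

92.15 dB


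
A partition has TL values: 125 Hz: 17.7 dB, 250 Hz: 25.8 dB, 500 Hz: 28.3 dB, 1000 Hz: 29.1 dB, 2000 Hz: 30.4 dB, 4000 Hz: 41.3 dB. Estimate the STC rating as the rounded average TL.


Given TL values at each frequency:
  125 Hz: 17.7 dB
  250 Hz: 25.8 dB
  500 Hz: 28.3 dB
  1000 Hz: 29.1 dB
  2000 Hz: 30.4 dB
  4000 Hz: 41.3 dB
Formula: STC ~ round(average of TL values)
Sum = 17.7 + 25.8 + 28.3 + 29.1 + 30.4 + 41.3 = 172.6
Average = 172.6 / 6 = 28.77
Rounded: 29

29


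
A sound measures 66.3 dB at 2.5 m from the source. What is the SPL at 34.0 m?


Given values:
  SPL1 = 66.3 dB, r1 = 2.5 m, r2 = 34.0 m
Formula: SPL2 = SPL1 - 20 * log10(r2 / r1)
Compute ratio: r2 / r1 = 34.0 / 2.5 = 13.6
Compute log10: log10(13.6) = 1.133539
Compute drop: 20 * 1.133539 = 22.6708
SPL2 = 66.3 - 22.6708 = 43.63

43.63 dB


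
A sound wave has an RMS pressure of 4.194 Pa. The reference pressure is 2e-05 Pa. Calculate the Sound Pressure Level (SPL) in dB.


Given values:
  p = 4.194 Pa
  p_ref = 2e-05 Pa
Formula: SPL = 20 * log10(p / p_ref)
Compute ratio: p / p_ref = 4.194 / 2e-05 = 209700
Compute log10: log10(209700) = 5.321598
Multiply: SPL = 20 * 5.321598 = 106.43

106.43 dB


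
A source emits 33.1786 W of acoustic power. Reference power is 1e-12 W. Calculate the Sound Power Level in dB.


Given values:
  W = 33.1786 W
  W_ref = 1e-12 W
Formula: SWL = 10 * log10(W / W_ref)
Compute ratio: W / W_ref = 33178600000000
Compute log10: log10(33178600000000) = 13.520858
Multiply: SWL = 10 * 13.520858 = 135.21

135.21 dB


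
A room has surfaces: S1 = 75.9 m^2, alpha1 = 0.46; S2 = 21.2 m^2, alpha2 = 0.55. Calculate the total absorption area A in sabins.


Given surfaces:
  Surface 1: 75.9 * 0.46 = 34.914
  Surface 2: 21.2 * 0.55 = 11.66
Formula: A = sum(Si * alpha_i)
A = 34.914 + 11.66
A = 46.57

46.57 sabins


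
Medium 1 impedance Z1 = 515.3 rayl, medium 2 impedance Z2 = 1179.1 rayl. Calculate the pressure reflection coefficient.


Given values:
  Z1 = 515.3 rayl, Z2 = 1179.1 rayl
Formula: R = (Z2 - Z1) / (Z2 + Z1)
Numerator: Z2 - Z1 = 1179.1 - 515.3 = 663.8
Denominator: Z2 + Z1 = 1179.1 + 515.3 = 1694.4
R = 663.8 / 1694.4 = 0.3918

0.3918


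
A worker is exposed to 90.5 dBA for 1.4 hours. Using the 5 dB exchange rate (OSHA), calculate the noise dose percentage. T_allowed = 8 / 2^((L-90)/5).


Given values:
  L = 90.5 dBA, T = 1.4 hours
Formula: T_allowed = 8 / 2^((L - 90) / 5)
Compute exponent: (90.5 - 90) / 5 = 0.1
Compute 2^(0.1) = 1.071773
T_allowed = 8 / 1.071773 = 7.464267 hours
Dose = (T / T_allowed) * 100
Dose = (1.4 / 7.464267) * 100 = 18.76

18.76 %


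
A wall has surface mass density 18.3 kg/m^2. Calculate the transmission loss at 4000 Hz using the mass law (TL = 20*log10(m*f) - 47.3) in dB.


Given values:
  m = 18.3 kg/m^2, f = 4000 Hz
Formula: TL = 20 * log10(m * f) - 47.3
Compute m * f = 18.3 * 4000 = 73200.0
Compute log10(73200.0) = 4.864511
Compute 20 * 4.864511 = 97.2902
TL = 97.2902 - 47.3 = 49.99

49.99 dB


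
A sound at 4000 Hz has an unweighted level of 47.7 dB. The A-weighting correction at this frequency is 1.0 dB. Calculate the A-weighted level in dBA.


Given values:
  SPL = 47.7 dB
  A-weighting at 4000 Hz = 1.0 dB
Formula: L_A = SPL + A_weight
L_A = 47.7 + (1.0)
L_A = 48.7

48.7 dBA


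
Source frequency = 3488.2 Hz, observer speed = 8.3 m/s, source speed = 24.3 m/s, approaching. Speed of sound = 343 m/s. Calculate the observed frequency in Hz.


Given values:
  f_s = 3488.2 Hz, v_o = 8.3 m/s, v_s = 24.3 m/s
  Direction: approaching
Formula: f_o = f_s * (c + v_o) / (c - v_s)
Numerator: c + v_o = 343 + 8.3 = 351.3
Denominator: c - v_s = 343 - 24.3 = 318.7
f_o = 3488.2 * 351.3 / 318.7 = 3845.01

3845.01 Hz


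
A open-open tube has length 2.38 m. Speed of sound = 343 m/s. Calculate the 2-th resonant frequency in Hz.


Given values:
  Tube type: open-open, L = 2.38 m, c = 343 m/s, n = 2
Formula: f_n = n * c / (2 * L)
Compute 2 * L = 2 * 2.38 = 4.76
f = 2 * 343 / 4.76
f = 144.12

144.12 Hz


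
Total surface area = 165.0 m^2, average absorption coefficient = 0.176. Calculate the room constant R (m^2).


Given values:
  S = 165.0 m^2, alpha = 0.176
Formula: R = S * alpha / (1 - alpha)
Numerator: 165.0 * 0.176 = 29.04
Denominator: 1 - 0.176 = 0.824
R = 29.04 / 0.824 = 35.24

35.24 m^2


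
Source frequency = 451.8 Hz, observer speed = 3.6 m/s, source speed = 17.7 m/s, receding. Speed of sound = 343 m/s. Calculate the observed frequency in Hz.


Given values:
  f_s = 451.8 Hz, v_o = 3.6 m/s, v_s = 17.7 m/s
  Direction: receding
Formula: f_o = f_s * (c - v_o) / (c + v_s)
Numerator: c - v_o = 343 - 3.6 = 339.4
Denominator: c + v_s = 343 + 17.7 = 360.7
f_o = 451.8 * 339.4 / 360.7 = 425.12

425.12 Hz


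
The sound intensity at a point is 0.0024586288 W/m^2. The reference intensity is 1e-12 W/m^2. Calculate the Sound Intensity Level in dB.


Given values:
  I = 0.0024586288 W/m^2
  I_ref = 1e-12 W/m^2
Formula: SIL = 10 * log10(I / I_ref)
Compute ratio: I / I_ref = 2458628800
Compute log10: log10(2458628800) = 9.390693
Multiply: SIL = 10 * 9.390693 = 93.91

93.91 dB


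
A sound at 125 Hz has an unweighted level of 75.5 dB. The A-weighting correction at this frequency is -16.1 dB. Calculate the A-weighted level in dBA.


Given values:
  SPL = 75.5 dB
  A-weighting at 125 Hz = -16.1 dB
Formula: L_A = SPL + A_weight
L_A = 75.5 + (-16.1)
L_A = 59.4

59.4 dBA


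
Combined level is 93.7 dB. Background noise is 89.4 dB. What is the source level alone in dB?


Given values:
  L_total = 93.7 dB, L_bg = 89.4 dB
Formula: L_source = 10 * log10(10^(L_total/10) - 10^(L_bg/10))
Convert to linear:
  10^(93.7/10) = 2344228815.3199
  10^(89.4/10) = 870963589.9561
Difference: 2344228815.3199 - 870963589.9561 = 1473265225.3638
L_source = 10 * log10(1473265225.3638) = 91.68

91.68 dB


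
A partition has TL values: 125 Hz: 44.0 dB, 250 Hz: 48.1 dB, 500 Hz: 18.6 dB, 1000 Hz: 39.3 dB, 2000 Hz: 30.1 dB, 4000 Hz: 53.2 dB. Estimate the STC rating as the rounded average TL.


Given TL values at each frequency:
  125 Hz: 44.0 dB
  250 Hz: 48.1 dB
  500 Hz: 18.6 dB
  1000 Hz: 39.3 dB
  2000 Hz: 30.1 dB
  4000 Hz: 53.2 dB
Formula: STC ~ round(average of TL values)
Sum = 44.0 + 48.1 + 18.6 + 39.3 + 30.1 + 53.2 = 233.3
Average = 233.3 / 6 = 38.88
Rounded: 39

39


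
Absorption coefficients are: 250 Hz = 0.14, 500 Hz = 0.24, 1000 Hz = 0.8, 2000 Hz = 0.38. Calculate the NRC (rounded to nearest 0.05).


Given values:
  a_250 = 0.14, a_500 = 0.24
  a_1000 = 0.8, a_2000 = 0.38
Formula: NRC = (a250 + a500 + a1000 + a2000) / 4
Sum = 0.14 + 0.24 + 0.8 + 0.38 = 1.56
NRC = 1.56 / 4 = 0.39
Rounded to nearest 0.05: 0.4

0.4


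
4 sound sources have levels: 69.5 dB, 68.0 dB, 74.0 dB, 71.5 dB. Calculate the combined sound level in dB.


Formula: L_total = 10 * log10( sum(10^(Li/10)) )
  Source 1: 10^(69.5/10) = 8912509.3813
  Source 2: 10^(68.0/10) = 6309573.4448
  Source 3: 10^(74.0/10) = 25118864.3151
  Source 4: 10^(71.5/10) = 14125375.4462
Sum of linear values = 54466322.5874
L_total = 10 * log10(54466322.5874) = 77.36

77.36 dB


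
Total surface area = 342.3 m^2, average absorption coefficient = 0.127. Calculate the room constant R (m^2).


Given values:
  S = 342.3 m^2, alpha = 0.127
Formula: R = S * alpha / (1 - alpha)
Numerator: 342.3 * 0.127 = 43.4721
Denominator: 1 - 0.127 = 0.873
R = 43.4721 / 0.873 = 49.8

49.8 m^2


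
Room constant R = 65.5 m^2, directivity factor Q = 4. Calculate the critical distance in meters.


Given values:
  R = 65.5 m^2, Q = 4
Formula: d_c = 0.141 * sqrt(Q * R)
Compute Q * R = 4 * 65.5 = 262.0
Compute sqrt(262.0) = 16.1864
d_c = 0.141 * 16.1864 = 2.282

2.282 m


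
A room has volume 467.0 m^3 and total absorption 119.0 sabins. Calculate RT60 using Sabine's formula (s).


Given values:
  V = 467.0 m^3
  A = 119.0 sabins
Formula: RT60 = 0.161 * V / A
Numerator: 0.161 * 467.0 = 75.187
RT60 = 75.187 / 119.0 = 0.632

0.632 s


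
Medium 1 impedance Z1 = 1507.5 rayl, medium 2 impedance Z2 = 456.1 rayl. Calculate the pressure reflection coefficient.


Given values:
  Z1 = 1507.5 rayl, Z2 = 456.1 rayl
Formula: R = (Z2 - Z1) / (Z2 + Z1)
Numerator: Z2 - Z1 = 456.1 - 1507.5 = -1051.4
Denominator: Z2 + Z1 = 456.1 + 1507.5 = 1963.6
R = -1051.4 / 1963.6 = -0.5354

-0.5354


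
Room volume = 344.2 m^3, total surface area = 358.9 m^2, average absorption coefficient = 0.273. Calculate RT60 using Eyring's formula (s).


Given values:
  V = 344.2 m^3, S = 358.9 m^2, alpha = 0.273
Formula: RT60 = 0.161 * V / (-S * ln(1 - alpha))
Compute ln(1 - 0.273) = ln(0.727) = -0.318829
Denominator: -358.9 * -0.318829 = 114.4277
Numerator: 0.161 * 344.2 = 55.4162
RT60 = 55.4162 / 114.4277 = 0.484

0.484 s


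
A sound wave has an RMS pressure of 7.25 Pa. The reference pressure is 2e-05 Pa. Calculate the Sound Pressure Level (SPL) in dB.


Given values:
  p = 7.25 Pa
  p_ref = 2e-05 Pa
Formula: SPL = 20 * log10(p / p_ref)
Compute ratio: p / p_ref = 7.25 / 2e-05 = 362500
Compute log10: log10(362500) = 5.559308
Multiply: SPL = 20 * 5.559308 = 111.19

111.19 dB


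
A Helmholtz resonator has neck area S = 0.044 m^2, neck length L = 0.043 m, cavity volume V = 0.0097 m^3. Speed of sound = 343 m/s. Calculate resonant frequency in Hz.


Given values:
  S = 0.044 m^2, L = 0.043 m, V = 0.0097 m^3, c = 343 m/s
Formula: f = (c / (2*pi)) * sqrt(S / (V * L))
Compute V * L = 0.0097 * 0.043 = 0.0004171
Compute S / (V * L) = 0.044 / 0.0004171 = 105.4903
Compute sqrt(105.4903) = 10.270847
Compute c / (2*pi) = 343 / 6.283185 = 54.590148
f = 54.590148 * 10.270847 = 560.69

560.69 Hz


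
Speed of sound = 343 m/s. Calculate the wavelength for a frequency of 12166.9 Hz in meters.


Given values:
  c = 343 m/s, f = 12166.9 Hz
Formula: lambda = c / f
lambda = 343 / 12166.9
lambda = 0.0282

0.0282 m


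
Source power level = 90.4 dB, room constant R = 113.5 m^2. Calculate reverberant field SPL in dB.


Given values:
  Lw = 90.4 dB, R = 113.5 m^2
Formula: SPL = Lw + 10 * log10(4 / R)
Compute 4 / R = 4 / 113.5 = 0.035242
Compute 10 * log10(0.035242) = -14.5294
SPL = 90.4 + (-14.5294) = 75.87

75.87 dB


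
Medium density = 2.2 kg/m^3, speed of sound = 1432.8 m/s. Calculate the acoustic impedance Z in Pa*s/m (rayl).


Given values:
  rho = 2.2 kg/m^3
  c = 1432.8 m/s
Formula: Z = rho * c
Z = 2.2 * 1432.8
Z = 3152.16

3152.16 rayl


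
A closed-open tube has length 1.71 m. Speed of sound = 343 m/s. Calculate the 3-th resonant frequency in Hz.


Given values:
  Tube type: closed-open, L = 1.71 m, c = 343 m/s, n = 3
Formula: f_n = (2n - 1) * c / (4 * L)
Compute 2n - 1 = 2*3 - 1 = 5
Compute 4 * L = 4 * 1.71 = 6.84
f = 5 * 343 / 6.84
f = 250.73

250.73 Hz


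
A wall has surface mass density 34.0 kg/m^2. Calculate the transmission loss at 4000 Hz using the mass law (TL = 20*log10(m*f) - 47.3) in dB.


Given values:
  m = 34.0 kg/m^2, f = 4000 Hz
Formula: TL = 20 * log10(m * f) - 47.3
Compute m * f = 34.0 * 4000 = 136000.0
Compute log10(136000.0) = 5.133539
Compute 20 * 5.133539 = 102.6708
TL = 102.6708 - 47.3 = 55.37

55.37 dB


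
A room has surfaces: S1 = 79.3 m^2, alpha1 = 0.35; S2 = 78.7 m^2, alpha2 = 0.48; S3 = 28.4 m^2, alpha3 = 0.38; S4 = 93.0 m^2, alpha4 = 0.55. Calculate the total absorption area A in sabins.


Given surfaces:
  Surface 1: 79.3 * 0.35 = 27.755
  Surface 2: 78.7 * 0.48 = 37.776
  Surface 3: 28.4 * 0.38 = 10.792
  Surface 4: 93.0 * 0.55 = 51.15
Formula: A = sum(Si * alpha_i)
A = 27.755 + 37.776 + 10.792 + 51.15
A = 127.47

127.47 sabins


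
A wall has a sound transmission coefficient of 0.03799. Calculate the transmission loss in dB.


Given values:
  tau = 0.03799
Formula: TL = 10 * log10(1 / tau)
Compute 1 / tau = 1 / 0.03799 = 26.3227
Compute log10(26.3227) = 1.42033
TL = 10 * 1.42033 = 14.2

14.2 dB


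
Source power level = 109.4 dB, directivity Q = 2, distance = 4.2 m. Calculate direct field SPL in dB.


Given values:
  Lw = 109.4 dB, Q = 2, r = 4.2 m
Formula: SPL = Lw + 10 * log10(Q / (4 * pi * r^2))
Compute 4 * pi * r^2 = 4 * pi * 4.2^2 = 221.6708
Compute Q / denom = 2 / 221.6708 = 0.00902239
Compute 10 * log10(0.00902239) = -20.4468
SPL = 109.4 + (-20.4468) = 88.95

88.95 dB


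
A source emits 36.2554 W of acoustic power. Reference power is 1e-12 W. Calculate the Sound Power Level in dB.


Given values:
  W = 36.2554 W
  W_ref = 1e-12 W
Formula: SWL = 10 * log10(W / W_ref)
Compute ratio: W / W_ref = 36255400000000
Compute log10: log10(36255400000000) = 13.559373
Multiply: SWL = 10 * 13.559373 = 135.59

135.59 dB


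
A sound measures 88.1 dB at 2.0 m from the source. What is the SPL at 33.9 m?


Given values:
  SPL1 = 88.1 dB, r1 = 2.0 m, r2 = 33.9 m
Formula: SPL2 = SPL1 - 20 * log10(r2 / r1)
Compute ratio: r2 / r1 = 33.9 / 2.0 = 16.95
Compute log10: log10(16.95) = 1.22917
Compute drop: 20 * 1.22917 = 24.5834
SPL2 = 88.1 - 24.5834 = 63.52

63.52 dB


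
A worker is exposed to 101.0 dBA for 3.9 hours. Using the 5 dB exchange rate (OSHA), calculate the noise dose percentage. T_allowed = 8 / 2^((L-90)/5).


Given values:
  L = 101.0 dBA, T = 3.9 hours
Formula: T_allowed = 8 / 2^((L - 90) / 5)
Compute exponent: (101.0 - 90) / 5 = 2.2
Compute 2^(2.2) = 4.594793
T_allowed = 8 / 4.594793 = 1.741101 hours
Dose = (T / T_allowed) * 100
Dose = (3.9 / 1.741101) * 100 = 224.0

224.0 %


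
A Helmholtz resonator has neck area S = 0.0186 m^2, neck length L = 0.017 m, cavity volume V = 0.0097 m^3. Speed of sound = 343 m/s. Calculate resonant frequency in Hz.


Given values:
  S = 0.0186 m^2, L = 0.017 m, V = 0.0097 m^3, c = 343 m/s
Formula: f = (c / (2*pi)) * sqrt(S / (V * L))
Compute V * L = 0.0097 * 0.017 = 0.0001649
Compute S / (V * L) = 0.0186 / 0.0001649 = 112.7956
Compute sqrt(112.7956) = 10.620527
Compute c / (2*pi) = 343 / 6.283185 = 54.590148
f = 54.590148 * 10.620527 = 579.78

579.78 Hz


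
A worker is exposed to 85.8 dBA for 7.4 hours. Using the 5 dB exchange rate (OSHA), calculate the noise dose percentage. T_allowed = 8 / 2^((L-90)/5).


Given values:
  L = 85.8 dBA, T = 7.4 hours
Formula: T_allowed = 8 / 2^((L - 90) / 5)
Compute exponent: (85.8 - 90) / 5 = -0.84
Compute 2^(-0.84) = 0.558644
T_allowed = 8 / 0.558644 = 14.32039 hours
Dose = (T / T_allowed) * 100
Dose = (7.4 / 14.32039) * 100 = 51.67

51.67 %


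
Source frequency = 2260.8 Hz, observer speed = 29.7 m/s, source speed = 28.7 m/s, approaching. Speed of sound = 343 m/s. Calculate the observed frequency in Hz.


Given values:
  f_s = 2260.8 Hz, v_o = 29.7 m/s, v_s = 28.7 m/s
  Direction: approaching
Formula: f_o = f_s * (c + v_o) / (c - v_s)
Numerator: c + v_o = 343 + 29.7 = 372.7
Denominator: c - v_s = 343 - 28.7 = 314.3
f_o = 2260.8 * 372.7 / 314.3 = 2680.88

2680.88 Hz


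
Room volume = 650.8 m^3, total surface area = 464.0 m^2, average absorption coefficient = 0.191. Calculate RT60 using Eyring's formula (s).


Given values:
  V = 650.8 m^3, S = 464.0 m^2, alpha = 0.191
Formula: RT60 = 0.161 * V / (-S * ln(1 - alpha))
Compute ln(1 - 0.191) = ln(0.809) = -0.211956
Denominator: -464.0 * -0.211956 = 98.3476
Numerator: 0.161 * 650.8 = 104.7788
RT60 = 104.7788 / 98.3476 = 1.065

1.065 s


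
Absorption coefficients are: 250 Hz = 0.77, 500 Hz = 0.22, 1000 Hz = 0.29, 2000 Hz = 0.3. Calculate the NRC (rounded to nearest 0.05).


Given values:
  a_250 = 0.77, a_500 = 0.22
  a_1000 = 0.29, a_2000 = 0.3
Formula: NRC = (a250 + a500 + a1000 + a2000) / 4
Sum = 0.77 + 0.22 + 0.29 + 0.3 = 1.58
NRC = 1.58 / 4 = 0.395
Rounded to nearest 0.05: 0.4

0.4


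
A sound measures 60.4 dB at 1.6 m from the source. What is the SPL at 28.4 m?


Given values:
  SPL1 = 60.4 dB, r1 = 1.6 m, r2 = 28.4 m
Formula: SPL2 = SPL1 - 20 * log10(r2 / r1)
Compute ratio: r2 / r1 = 28.4 / 1.6 = 17.75
Compute log10: log10(17.75) = 1.249198
Compute drop: 20 * 1.249198 = 24.984
SPL2 = 60.4 - 24.984 = 35.42

35.42 dB


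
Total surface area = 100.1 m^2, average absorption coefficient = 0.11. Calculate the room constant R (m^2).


Given values:
  S = 100.1 m^2, alpha = 0.11
Formula: R = S * alpha / (1 - alpha)
Numerator: 100.1 * 0.11 = 11.011
Denominator: 1 - 0.11 = 0.89
R = 11.011 / 0.89 = 12.37

12.37 m^2


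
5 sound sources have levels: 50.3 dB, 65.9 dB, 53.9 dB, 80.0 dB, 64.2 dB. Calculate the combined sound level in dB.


Formula: L_total = 10 * log10( sum(10^(Li/10)) )
  Source 1: 10^(50.3/10) = 107151.9305
  Source 2: 10^(65.9/10) = 3890451.4499
  Source 3: 10^(53.9/10) = 245470.8916
  Source 4: 10^(80.0/10) = 100000000.0
  Source 5: 10^(64.2/10) = 2630267.9919
Sum of linear values = 106873342.2639
L_total = 10 * log10(106873342.2639) = 80.29

80.29 dB


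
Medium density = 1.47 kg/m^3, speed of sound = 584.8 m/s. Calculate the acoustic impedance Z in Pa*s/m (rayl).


Given values:
  rho = 1.47 kg/m^3
  c = 584.8 m/s
Formula: Z = rho * c
Z = 1.47 * 584.8
Z = 859.66

859.66 rayl


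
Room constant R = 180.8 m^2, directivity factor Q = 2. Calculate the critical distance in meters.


Given values:
  R = 180.8 m^2, Q = 2
Formula: d_c = 0.141 * sqrt(Q * R)
Compute Q * R = 2 * 180.8 = 361.6
Compute sqrt(361.6) = 19.0158
d_c = 0.141 * 19.0158 = 2.681

2.681 m


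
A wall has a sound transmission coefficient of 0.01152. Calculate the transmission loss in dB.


Given values:
  tau = 0.01152
Formula: TL = 10 * log10(1 / tau)
Compute 1 / tau = 1 / 0.01152 = 86.8056
Compute log10(86.8056) = 1.938548
TL = 10 * 1.938548 = 19.39

19.39 dB


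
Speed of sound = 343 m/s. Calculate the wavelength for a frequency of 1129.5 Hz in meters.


Given values:
  c = 343 m/s, f = 1129.5 Hz
Formula: lambda = c / f
lambda = 343 / 1129.5
lambda = 0.3037

0.3037 m
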